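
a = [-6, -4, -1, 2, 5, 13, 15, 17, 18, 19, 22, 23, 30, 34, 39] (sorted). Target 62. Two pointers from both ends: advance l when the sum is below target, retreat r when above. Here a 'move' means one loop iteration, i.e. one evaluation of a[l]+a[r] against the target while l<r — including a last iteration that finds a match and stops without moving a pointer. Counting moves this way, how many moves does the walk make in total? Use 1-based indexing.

[1,15] -6+39=33 <62 → l++
[2,15] -4+39=35 <62 → l++
[3,15] -1+39=38 <62 → l++
[4,15] 2+39=41 <62 → l++
[5,15] 5+39=44 <62 → l++
[6,15] 13+39=52 <62 → l++
[7,15] 15+39=54 <62 → l++
[8,15] 17+39=56 <62 → l++
[9,15] 18+39=57 <62 → l++
[10,15] 19+39=58 <62 → l++
[11,15] 22+39=61 <62 → l++
[12,15] 23+39=62 → found

12 moves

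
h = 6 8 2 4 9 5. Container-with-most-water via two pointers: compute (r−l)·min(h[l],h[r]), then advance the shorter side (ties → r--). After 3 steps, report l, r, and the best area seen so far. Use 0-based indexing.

l=2, r=4, best area=25

[0,5] min(6,5)*5=25 best=25 * → r--
[0,4] min(6,9)*4=24 best=25 → l++
[1,4] min(8,9)*3=24 best=25 → l++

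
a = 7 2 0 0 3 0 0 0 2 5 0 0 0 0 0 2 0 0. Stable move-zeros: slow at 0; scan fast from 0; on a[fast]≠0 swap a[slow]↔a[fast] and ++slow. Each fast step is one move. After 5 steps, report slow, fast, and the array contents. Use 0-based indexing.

(s=0,f=0) a[fast]=7≠0 swap→a[0]=7 → slow++,fast++
(s=1,f=1) a[fast]=2≠0 swap→a[1]=2 → slow++,fast++
(s=2,f=2) a[fast]=0 → fast++
(s=2,f=3) a[fast]=0 → fast++
(s=2,f=4) a[fast]=3≠0 swap→a[2]=3 → slow++,fast++

slow=3, fast=5, a=[7, 2, 3, 0, 0, 0, 0, 0, 2, 5, 0, 0, 0, 0, 0, 2, 0, 0]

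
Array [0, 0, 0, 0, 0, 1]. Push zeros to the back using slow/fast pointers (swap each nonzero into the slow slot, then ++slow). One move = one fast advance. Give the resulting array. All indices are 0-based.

slow=0 fast=0: a[fast]=0, fast++
slow=0 fast=1: a[fast]=0, fast++
slow=0 fast=2: a[fast]=0, fast++
slow=0 fast=3: a[fast]=0, fast++
slow=0 fast=4: a[fast]=0, fast++
slow=0 fast=5: a[fast]=1≠0 swap→a[0]=1, slow++,fast++

[1, 0, 0, 0, 0, 0]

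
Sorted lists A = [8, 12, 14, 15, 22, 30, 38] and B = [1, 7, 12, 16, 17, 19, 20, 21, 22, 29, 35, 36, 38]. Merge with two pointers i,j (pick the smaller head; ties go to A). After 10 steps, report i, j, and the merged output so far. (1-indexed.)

[i=1,j=1] A[i]=8>B[j]=1 take 1 → j++
[i=1,j=2] A[i]=8>B[j]=7 take 7 → j++
[i=1,j=3] A[i]=8<=B[j]=12 take 8 → i++
[i=2,j=3] A[i]=12<=B[j]=12 take 12 → i++
[i=3,j=3] A[i]=14>B[j]=12 take 12 → j++
[i=3,j=4] A[i]=14<=B[j]=16 take 14 → i++
[i=4,j=4] A[i]=15<=B[j]=16 take 15 → i++
[i=5,j=4] A[i]=22>B[j]=16 take 16 → j++
[i=5,j=5] A[i]=22>B[j]=17 take 17 → j++
[i=5,j=6] A[i]=22>B[j]=19 take 19 → j++

i=5, j=7, merged so far=[1, 7, 8, 12, 12, 14, 15, 16, 17, 19]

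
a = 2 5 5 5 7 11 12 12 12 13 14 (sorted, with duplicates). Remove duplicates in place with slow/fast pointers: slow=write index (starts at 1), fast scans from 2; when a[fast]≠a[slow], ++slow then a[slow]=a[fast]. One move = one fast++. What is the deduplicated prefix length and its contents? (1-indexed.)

(s=1,f=2) a[fast]=5≠a[slow]=2 write a[2]=5 → slow++,fast++
(s=2,f=3) a[fast]=5=a[slow] dup → fast++
(s=2,f=4) a[fast]=5=a[slow] dup → fast++
(s=2,f=5) a[fast]=7≠a[slow]=5 write a[3]=7 → slow++,fast++
(s=3,f=6) a[fast]=11≠a[slow]=7 write a[4]=11 → slow++,fast++
(s=4,f=7) a[fast]=12≠a[slow]=11 write a[5]=12 → slow++,fast++
(s=5,f=8) a[fast]=12=a[slow] dup → fast++
(s=5,f=9) a[fast]=12=a[slow] dup → fast++
(s=5,f=10) a[fast]=13≠a[slow]=12 write a[6]=13 → slow++,fast++
(s=6,f=11) a[fast]=14≠a[slow]=13 write a[7]=14 → slow++,fast++

length 7; prefix = [2, 5, 7, 11, 12, 13, 14]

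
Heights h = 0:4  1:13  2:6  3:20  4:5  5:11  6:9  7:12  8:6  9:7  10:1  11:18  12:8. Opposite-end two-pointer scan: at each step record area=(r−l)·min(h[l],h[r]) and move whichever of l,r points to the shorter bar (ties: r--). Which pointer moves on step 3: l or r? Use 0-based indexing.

l

[0,12] min(4,8)*12=48 best=48 * → l++
[1,12] min(13,8)*11=88 best=88 * → r--
[1,11] min(13,18)*10=130 best=130 * → l++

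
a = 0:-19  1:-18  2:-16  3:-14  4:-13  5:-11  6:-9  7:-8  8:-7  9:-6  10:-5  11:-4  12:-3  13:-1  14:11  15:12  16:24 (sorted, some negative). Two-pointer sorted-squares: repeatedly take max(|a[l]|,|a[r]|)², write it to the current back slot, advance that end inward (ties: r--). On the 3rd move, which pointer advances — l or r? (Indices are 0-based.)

l=0 r=16: |-19|<=|24| out[16]=576, r--
l=0 r=15: |-19|>|12| out[15]=361, l++
l=1 r=15: |-18|>|12| out[14]=324, l++

l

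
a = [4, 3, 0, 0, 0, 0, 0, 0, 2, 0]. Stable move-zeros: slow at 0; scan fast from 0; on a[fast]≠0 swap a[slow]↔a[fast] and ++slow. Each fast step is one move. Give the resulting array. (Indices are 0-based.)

(s=0,f=0) a[fast]=4≠0 swap→a[0]=4 → slow++,fast++
(s=1,f=1) a[fast]=3≠0 swap→a[1]=3 → slow++,fast++
(s=2,f=2) a[fast]=0 → fast++
(s=2,f=3) a[fast]=0 → fast++
(s=2,f=4) a[fast]=0 → fast++
(s=2,f=5) a[fast]=0 → fast++
(s=2,f=6) a[fast]=0 → fast++
(s=2,f=7) a[fast]=0 → fast++
(s=2,f=8) a[fast]=2≠0 swap→a[2]=2 → slow++,fast++
(s=3,f=9) a[fast]=0 → fast++

[4, 3, 2, 0, 0, 0, 0, 0, 0, 0]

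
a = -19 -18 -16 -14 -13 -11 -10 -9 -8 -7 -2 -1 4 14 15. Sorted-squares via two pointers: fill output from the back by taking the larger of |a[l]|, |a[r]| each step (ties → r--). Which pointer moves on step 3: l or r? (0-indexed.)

l=0 r=14: |-19|>|15| out[14]=361, l++
l=1 r=14: |-18|>|15| out[13]=324, l++
l=2 r=14: |-16|>|15| out[12]=256, l++

l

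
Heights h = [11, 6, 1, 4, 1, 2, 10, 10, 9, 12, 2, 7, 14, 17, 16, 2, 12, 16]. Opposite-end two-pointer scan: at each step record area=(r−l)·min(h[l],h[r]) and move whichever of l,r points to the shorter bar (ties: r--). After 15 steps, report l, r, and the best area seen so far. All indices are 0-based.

[0,17] min(11,16)*17=187 best=187 * → l++
[1,17] min(6,16)*16=96 best=187 → l++
[2,17] min(1,16)*15=15 best=187 → l++
[3,17] min(4,16)*14=56 best=187 → l++
[4,17] min(1,16)*13=13 best=187 → l++
[5,17] min(2,16)*12=24 best=187 → l++
[6,17] min(10,16)*11=110 best=187 → l++
[7,17] min(10,16)*10=100 best=187 → l++
[8,17] min(9,16)*9=81 best=187 → l++
[9,17] min(12,16)*8=96 best=187 → l++
[10,17] min(2,16)*7=14 best=187 → l++
[11,17] min(7,16)*6=42 best=187 → l++
[12,17] min(14,16)*5=70 best=187 → l++
[13,17] min(17,16)*4=64 best=187 → r--
[13,16] min(17,12)*3=36 best=187 → r--

l=13, r=15, best area=187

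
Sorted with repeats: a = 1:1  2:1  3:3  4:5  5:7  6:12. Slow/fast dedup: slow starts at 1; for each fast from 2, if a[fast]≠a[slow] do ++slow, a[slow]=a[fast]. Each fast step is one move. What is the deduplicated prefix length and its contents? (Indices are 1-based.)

(s=1,f=2) a[fast]=1=a[slow] dup → fast++
(s=1,f=3) a[fast]=3≠a[slow]=1 write a[2]=3 → slow++,fast++
(s=2,f=4) a[fast]=5≠a[slow]=3 write a[3]=5 → slow++,fast++
(s=3,f=5) a[fast]=7≠a[slow]=5 write a[4]=7 → slow++,fast++
(s=4,f=6) a[fast]=12≠a[slow]=7 write a[5]=12 → slow++,fast++

length 5; prefix = [1, 3, 5, 7, 12]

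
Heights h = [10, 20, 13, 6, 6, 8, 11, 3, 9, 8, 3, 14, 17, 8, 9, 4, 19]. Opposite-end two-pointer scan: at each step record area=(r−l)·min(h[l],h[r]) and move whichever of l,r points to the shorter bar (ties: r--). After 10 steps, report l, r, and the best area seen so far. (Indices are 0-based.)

l=1, r=7, best area=285

[0,16] min(10,19)*16=160 best=160 * → l++
[1,16] min(20,19)*15=285 best=285 * → r--
[1,15] min(20,4)*14=56 best=285 → r--
[1,14] min(20,9)*13=117 best=285 → r--
[1,13] min(20,8)*12=96 best=285 → r--
[1,12] min(20,17)*11=187 best=285 → r--
[1,11] min(20,14)*10=140 best=285 → r--
[1,10] min(20,3)*9=27 best=285 → r--
[1,9] min(20,8)*8=64 best=285 → r--
[1,8] min(20,9)*7=63 best=285 → r--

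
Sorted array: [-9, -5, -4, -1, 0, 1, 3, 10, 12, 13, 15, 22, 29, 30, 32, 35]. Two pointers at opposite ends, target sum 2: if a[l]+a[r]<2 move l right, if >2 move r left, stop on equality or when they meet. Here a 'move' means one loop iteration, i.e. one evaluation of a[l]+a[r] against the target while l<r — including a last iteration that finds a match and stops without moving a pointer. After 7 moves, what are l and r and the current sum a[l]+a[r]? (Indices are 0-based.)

[0,15] -9+35=26 >2 → r--
[0,14] -9+32=23 >2 → r--
[0,13] -9+30=21 >2 → r--
[0,12] -9+29=20 >2 → r--
[0,11] -9+22=13 >2 → r--
[0,10] -9+15=6 >2 → r--
[0,9] -9+13=4 >2 → r--

l=0, r=8, sum=3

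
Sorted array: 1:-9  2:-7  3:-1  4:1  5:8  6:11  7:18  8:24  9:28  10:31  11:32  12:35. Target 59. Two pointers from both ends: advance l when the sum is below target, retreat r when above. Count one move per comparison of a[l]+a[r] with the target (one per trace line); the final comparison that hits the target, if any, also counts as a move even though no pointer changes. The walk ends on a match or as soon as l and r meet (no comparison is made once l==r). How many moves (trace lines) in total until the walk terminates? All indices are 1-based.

8 moves

[1,12] -9+35=26 <59 → l++
[2,12] -7+35=28 <59 → l++
[3,12] -1+35=34 <59 → l++
[4,12] 1+35=36 <59 → l++
[5,12] 8+35=43 <59 → l++
[6,12] 11+35=46 <59 → l++
[7,12] 18+35=53 <59 → l++
[8,12] 24+35=59 → found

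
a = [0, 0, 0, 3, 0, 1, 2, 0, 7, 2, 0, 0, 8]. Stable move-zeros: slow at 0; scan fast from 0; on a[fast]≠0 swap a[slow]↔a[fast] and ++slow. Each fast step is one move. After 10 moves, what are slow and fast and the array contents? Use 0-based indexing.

slow=5, fast=10, a=[3, 1, 2, 7, 2, 0, 0, 0, 0, 0, 0, 0, 8]

(s=0,f=0) a[fast]=0 → fast++
(s=0,f=1) a[fast]=0 → fast++
(s=0,f=2) a[fast]=0 → fast++
(s=0,f=3) a[fast]=3≠0 swap→a[0]=3 → slow++,fast++
(s=1,f=4) a[fast]=0 → fast++
(s=1,f=5) a[fast]=1≠0 swap→a[1]=1 → slow++,fast++
(s=2,f=6) a[fast]=2≠0 swap→a[2]=2 → slow++,fast++
(s=3,f=7) a[fast]=0 → fast++
(s=3,f=8) a[fast]=7≠0 swap→a[3]=7 → slow++,fast++
(s=4,f=9) a[fast]=2≠0 swap→a[4]=2 → slow++,fast++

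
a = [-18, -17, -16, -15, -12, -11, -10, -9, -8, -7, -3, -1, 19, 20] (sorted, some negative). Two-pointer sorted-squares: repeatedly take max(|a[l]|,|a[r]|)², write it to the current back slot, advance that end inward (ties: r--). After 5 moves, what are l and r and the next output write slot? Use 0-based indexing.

[0,13] |-18|<=|20| out[13]=400 → r--
[0,12] |-18|<=|19| out[12]=361 → r--
[0,11] |-18|>|-1| out[11]=324 → l++
[1,11] |-17|>|-1| out[10]=289 → l++
[2,11] |-16|>|-1| out[9]=256 → l++

l=3, r=11, next write slot=8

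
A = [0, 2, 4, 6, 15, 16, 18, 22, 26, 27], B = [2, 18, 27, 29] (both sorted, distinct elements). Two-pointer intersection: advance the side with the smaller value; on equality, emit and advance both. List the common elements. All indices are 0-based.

intersection = [2, 18, 27]

i=0 j=0: 0<2, i++
i=1 j=0: 2==2 emit, i++,j++
i=2 j=1: 4<18, i++
i=3 j=1: 6<18, i++
i=4 j=1: 15<18, i++
i=5 j=1: 16<18, i++
i=6 j=1: 18==18 emit, i++,j++
i=7 j=2: 22<27, i++
i=8 j=2: 26<27, i++
i=9 j=2: 27==27 emit, i++,j++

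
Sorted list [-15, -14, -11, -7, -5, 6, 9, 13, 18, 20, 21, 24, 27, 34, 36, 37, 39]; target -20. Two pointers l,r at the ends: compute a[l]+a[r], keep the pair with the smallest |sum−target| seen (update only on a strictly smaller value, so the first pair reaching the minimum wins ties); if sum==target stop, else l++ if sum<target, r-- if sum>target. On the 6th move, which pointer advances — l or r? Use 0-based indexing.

r

[0,16] -15+39=24 d=44 * → r--
[0,15] -15+37=22 d=42 * → r--
[0,14] -15+36=21 d=41 * → r--
[0,13] -15+34=19 d=39 * → r--
[0,12] -15+27=12 d=32 * → r--
[0,11] -15+24=9 d=29 * → r--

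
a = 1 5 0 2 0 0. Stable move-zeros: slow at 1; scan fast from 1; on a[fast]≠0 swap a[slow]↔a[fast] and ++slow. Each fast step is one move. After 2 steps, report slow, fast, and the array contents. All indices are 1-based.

(s=1,f=1) a[fast]=1≠0 swap→a[1]=1 → slow++,fast++
(s=2,f=2) a[fast]=5≠0 swap→a[2]=5 → slow++,fast++

slow=3, fast=3, a=[1, 5, 0, 2, 0, 0]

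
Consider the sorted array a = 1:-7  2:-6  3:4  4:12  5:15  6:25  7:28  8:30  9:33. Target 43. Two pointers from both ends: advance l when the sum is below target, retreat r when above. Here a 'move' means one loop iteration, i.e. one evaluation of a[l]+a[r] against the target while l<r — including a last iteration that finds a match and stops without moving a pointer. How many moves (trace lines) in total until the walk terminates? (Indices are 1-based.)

7 moves

[1,9] -7+33=26 <43 → l++
[2,9] -6+33=27 <43 → l++
[3,9] 4+33=37 <43 → l++
[4,9] 12+33=45 >43 → r--
[4,8] 12+30=42 <43 → l++
[5,8] 15+30=45 >43 → r--
[5,7] 15+28=43 → found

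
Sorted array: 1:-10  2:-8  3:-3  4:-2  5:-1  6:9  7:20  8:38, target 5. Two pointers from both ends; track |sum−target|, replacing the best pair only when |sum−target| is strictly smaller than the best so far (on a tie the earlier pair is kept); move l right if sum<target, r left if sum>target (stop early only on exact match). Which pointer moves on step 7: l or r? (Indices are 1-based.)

l

l=1 r=8: -10+38=28 d=23 *, r--
l=1 r=7: -10+20=10 d=5 *, r--
l=1 r=6: -10+9=-1 d=6, l++
l=2 r=6: -8+9=1 d=4 *, l++
l=3 r=6: -3+9=6 d=1 *, r--
l=3 r=5: -3+-1=-4 d=9, l++
l=4 r=5: -2+-1=-3 d=8, l++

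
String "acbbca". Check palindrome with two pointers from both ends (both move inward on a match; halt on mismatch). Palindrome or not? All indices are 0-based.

l=0 r=5: 'a'=='a', l++,r--
l=1 r=4: 'c'=='c', l++,r--
l=2 r=3: 'b'=='b', l++,r--

palindrome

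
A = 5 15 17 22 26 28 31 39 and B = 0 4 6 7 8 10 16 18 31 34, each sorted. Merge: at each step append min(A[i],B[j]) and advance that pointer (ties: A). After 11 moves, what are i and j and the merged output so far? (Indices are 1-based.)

i=4, j=9, merged so far=[0, 4, 5, 6, 7, 8, 10, 15, 16, 17, 18]

i=1 j=1: A[i]=5>B[j]=0 take 0, j++
i=1 j=2: A[i]=5>B[j]=4 take 4, j++
i=1 j=3: A[i]=5<=B[j]=6 take 5, i++
i=2 j=3: A[i]=15>B[j]=6 take 6, j++
i=2 j=4: A[i]=15>B[j]=7 take 7, j++
i=2 j=5: A[i]=15>B[j]=8 take 8, j++
i=2 j=6: A[i]=15>B[j]=10 take 10, j++
i=2 j=7: A[i]=15<=B[j]=16 take 15, i++
i=3 j=7: A[i]=17>B[j]=16 take 16, j++
i=3 j=8: A[i]=17<=B[j]=18 take 17, i++
i=4 j=8: A[i]=22>B[j]=18 take 18, j++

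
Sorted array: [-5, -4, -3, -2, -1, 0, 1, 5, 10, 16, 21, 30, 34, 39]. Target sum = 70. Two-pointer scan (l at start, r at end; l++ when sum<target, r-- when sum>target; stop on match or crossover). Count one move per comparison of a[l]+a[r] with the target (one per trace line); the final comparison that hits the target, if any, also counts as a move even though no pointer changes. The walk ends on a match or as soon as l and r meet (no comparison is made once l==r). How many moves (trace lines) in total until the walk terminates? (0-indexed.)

[0,13] -5+39=34 <70 → l++
[1,13] -4+39=35 <70 → l++
[2,13] -3+39=36 <70 → l++
[3,13] -2+39=37 <70 → l++
[4,13] -1+39=38 <70 → l++
[5,13] 0+39=39 <70 → l++
[6,13] 1+39=40 <70 → l++
[7,13] 5+39=44 <70 → l++
[8,13] 10+39=49 <70 → l++
[9,13] 16+39=55 <70 → l++
[10,13] 21+39=60 <70 → l++
[11,13] 30+39=69 <70 → l++
[12,13] 34+39=73 >70 → r--

13 moves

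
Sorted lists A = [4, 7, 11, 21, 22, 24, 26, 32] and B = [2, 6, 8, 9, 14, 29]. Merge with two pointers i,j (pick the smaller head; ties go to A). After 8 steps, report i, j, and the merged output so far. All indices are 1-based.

i=4, j=6, merged so far=[2, 4, 6, 7, 8, 9, 11, 14]

[i=1,j=1] A[i]=4>B[j]=2 take 2 → j++
[i=1,j=2] A[i]=4<=B[j]=6 take 4 → i++
[i=2,j=2] A[i]=7>B[j]=6 take 6 → j++
[i=2,j=3] A[i]=7<=B[j]=8 take 7 → i++
[i=3,j=3] A[i]=11>B[j]=8 take 8 → j++
[i=3,j=4] A[i]=11>B[j]=9 take 9 → j++
[i=3,j=5] A[i]=11<=B[j]=14 take 11 → i++
[i=4,j=5] A[i]=21>B[j]=14 take 14 → j++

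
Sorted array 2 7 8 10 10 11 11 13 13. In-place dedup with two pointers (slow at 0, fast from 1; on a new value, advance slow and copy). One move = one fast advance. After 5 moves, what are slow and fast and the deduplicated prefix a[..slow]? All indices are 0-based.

(s=0,f=1) a[fast]=7≠a[slow]=2 write a[1]=7 → slow++,fast++
(s=1,f=2) a[fast]=8≠a[slow]=7 write a[2]=8 → slow++,fast++
(s=2,f=3) a[fast]=10≠a[slow]=8 write a[3]=10 → slow++,fast++
(s=3,f=4) a[fast]=10=a[slow] dup → fast++
(s=3,f=5) a[fast]=11≠a[slow]=10 write a[4]=11 → slow++,fast++

slow=4, fast=6, prefix=[2, 7, 8, 10, 11]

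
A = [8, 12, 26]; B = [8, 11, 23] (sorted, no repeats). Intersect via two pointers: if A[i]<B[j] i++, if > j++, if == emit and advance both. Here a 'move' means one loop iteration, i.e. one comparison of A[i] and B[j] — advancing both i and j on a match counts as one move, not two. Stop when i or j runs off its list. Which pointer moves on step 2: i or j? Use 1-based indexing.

j

[i=1,j=1] 8==8 emit → i++,j++
[i=2,j=2] 12>11 → j++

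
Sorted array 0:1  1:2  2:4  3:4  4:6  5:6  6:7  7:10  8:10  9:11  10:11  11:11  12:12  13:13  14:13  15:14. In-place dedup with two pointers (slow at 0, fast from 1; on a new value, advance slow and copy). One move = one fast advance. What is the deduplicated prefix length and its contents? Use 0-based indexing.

length 10; prefix = [1, 2, 4, 6, 7, 10, 11, 12, 13, 14]

slow=0 fast=1: a[fast]=2≠a[slow]=1 write a[1]=2, slow++,fast++
slow=1 fast=2: a[fast]=4≠a[slow]=2 write a[2]=4, slow++,fast++
slow=2 fast=3: a[fast]=4=a[slow] dup, fast++
slow=2 fast=4: a[fast]=6≠a[slow]=4 write a[3]=6, slow++,fast++
slow=3 fast=5: a[fast]=6=a[slow] dup, fast++
slow=3 fast=6: a[fast]=7≠a[slow]=6 write a[4]=7, slow++,fast++
slow=4 fast=7: a[fast]=10≠a[slow]=7 write a[5]=10, slow++,fast++
slow=5 fast=8: a[fast]=10=a[slow] dup, fast++
slow=5 fast=9: a[fast]=11≠a[slow]=10 write a[6]=11, slow++,fast++
slow=6 fast=10: a[fast]=11=a[slow] dup, fast++
slow=6 fast=11: a[fast]=11=a[slow] dup, fast++
slow=6 fast=12: a[fast]=12≠a[slow]=11 write a[7]=12, slow++,fast++
slow=7 fast=13: a[fast]=13≠a[slow]=12 write a[8]=13, slow++,fast++
slow=8 fast=14: a[fast]=13=a[slow] dup, fast++
slow=8 fast=15: a[fast]=14≠a[slow]=13 write a[9]=14, slow++,fast++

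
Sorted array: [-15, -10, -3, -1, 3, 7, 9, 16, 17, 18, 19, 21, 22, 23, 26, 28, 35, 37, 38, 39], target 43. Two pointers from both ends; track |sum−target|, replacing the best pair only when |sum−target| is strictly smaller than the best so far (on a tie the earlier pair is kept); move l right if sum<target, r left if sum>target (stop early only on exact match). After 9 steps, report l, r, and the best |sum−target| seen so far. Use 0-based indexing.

l=6, r=16, best |Δ|=1

l=0 r=19: -15+39=24 d=19 *, l++
l=1 r=19: -10+39=29 d=14 *, l++
l=2 r=19: -3+39=36 d=7 *, l++
l=3 r=19: -1+39=38 d=5 *, l++
l=4 r=19: 3+39=42 d=1 *, l++
l=5 r=19: 7+39=46 d=3, r--
l=5 r=18: 7+38=45 d=2, r--
l=5 r=17: 7+37=44 d=1, r--
l=5 r=16: 7+35=42 d=1, l++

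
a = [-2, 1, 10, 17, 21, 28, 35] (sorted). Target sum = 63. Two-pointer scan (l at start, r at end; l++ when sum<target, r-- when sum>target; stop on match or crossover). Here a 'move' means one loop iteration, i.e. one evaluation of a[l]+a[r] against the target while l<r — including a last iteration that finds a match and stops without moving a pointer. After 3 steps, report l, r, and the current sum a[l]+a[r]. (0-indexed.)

[0,6] -2+35=33 <63 → l++
[1,6] 1+35=36 <63 → l++
[2,6] 10+35=45 <63 → l++

l=3, r=6, sum=52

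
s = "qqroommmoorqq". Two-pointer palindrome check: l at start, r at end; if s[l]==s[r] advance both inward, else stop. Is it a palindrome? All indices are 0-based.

palindrome

l=0 r=12: 'q'=='q', l++,r--
l=1 r=11: 'q'=='q', l++,r--
l=2 r=10: 'r'=='r', l++,r--
l=3 r=9: 'o'=='o', l++,r--
l=4 r=8: 'o'=='o', l++,r--
l=5 r=7: 'm'=='m', l++,r--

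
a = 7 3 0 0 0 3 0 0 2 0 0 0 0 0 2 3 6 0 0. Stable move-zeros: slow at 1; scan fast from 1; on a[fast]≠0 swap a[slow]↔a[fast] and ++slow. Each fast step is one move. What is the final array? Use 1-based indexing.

[7, 3, 3, 2, 2, 3, 6, 0, 0, 0, 0, 0, 0, 0, 0, 0, 0, 0, 0]

slow=1 fast=1: a[fast]=7≠0 swap→a[1]=7, slow++,fast++
slow=2 fast=2: a[fast]=3≠0 swap→a[2]=3, slow++,fast++
slow=3 fast=3: a[fast]=0, fast++
slow=3 fast=4: a[fast]=0, fast++
slow=3 fast=5: a[fast]=0, fast++
slow=3 fast=6: a[fast]=3≠0 swap→a[3]=3, slow++,fast++
slow=4 fast=7: a[fast]=0, fast++
slow=4 fast=8: a[fast]=0, fast++
slow=4 fast=9: a[fast]=2≠0 swap→a[4]=2, slow++,fast++
slow=5 fast=10: a[fast]=0, fast++
slow=5 fast=11: a[fast]=0, fast++
slow=5 fast=12: a[fast]=0, fast++
slow=5 fast=13: a[fast]=0, fast++
slow=5 fast=14: a[fast]=0, fast++
slow=5 fast=15: a[fast]=2≠0 swap→a[5]=2, slow++,fast++
slow=6 fast=16: a[fast]=3≠0 swap→a[6]=3, slow++,fast++
slow=7 fast=17: a[fast]=6≠0 swap→a[7]=6, slow++,fast++
slow=8 fast=18: a[fast]=0, fast++
slow=8 fast=19: a[fast]=0, fast++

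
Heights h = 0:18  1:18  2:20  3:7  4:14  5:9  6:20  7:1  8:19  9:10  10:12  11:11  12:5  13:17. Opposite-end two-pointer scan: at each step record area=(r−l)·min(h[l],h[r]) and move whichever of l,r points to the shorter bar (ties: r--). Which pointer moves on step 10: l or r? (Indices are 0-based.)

r

l=0 r=13: min(18,17)*13=221 best=221 *, r--
l=0 r=12: min(18,5)*12=60 best=221, r--
l=0 r=11: min(18,11)*11=121 best=221, r--
l=0 r=10: min(18,12)*10=120 best=221, r--
l=0 r=9: min(18,10)*9=90 best=221, r--
l=0 r=8: min(18,19)*8=144 best=221, l++
l=1 r=8: min(18,19)*7=126 best=221, l++
l=2 r=8: min(20,19)*6=114 best=221, r--
l=2 r=7: min(20,1)*5=5 best=221, r--
l=2 r=6: min(20,20)*4=80 best=221, r--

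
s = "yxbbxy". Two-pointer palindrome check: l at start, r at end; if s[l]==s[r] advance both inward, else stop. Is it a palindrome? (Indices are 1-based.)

palindrome

l=1 r=6: 'y'=='y', l++,r--
l=2 r=5: 'x'=='x', l++,r--
l=3 r=4: 'b'=='b', l++,r--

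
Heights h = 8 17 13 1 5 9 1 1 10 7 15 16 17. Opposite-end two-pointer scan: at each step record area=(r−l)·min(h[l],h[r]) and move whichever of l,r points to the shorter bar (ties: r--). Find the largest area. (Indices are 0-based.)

l=0 r=12: min(8,17)*12=96 best=96 *, l++
l=1 r=12: min(17,17)*11=187 best=187 *, r--
l=1 r=11: min(17,16)*10=160 best=187, r--
l=1 r=10: min(17,15)*9=135 best=187, r--
l=1 r=9: min(17,7)*8=56 best=187, r--
l=1 r=8: min(17,10)*7=70 best=187, r--
l=1 r=7: min(17,1)*6=6 best=187, r--
l=1 r=6: min(17,1)*5=5 best=187, r--
l=1 r=5: min(17,9)*4=36 best=187, r--
l=1 r=4: min(17,5)*3=15 best=187, r--
l=1 r=3: min(17,1)*2=2 best=187, r--
l=1 r=2: min(17,13)*1=13 best=187, r--

max area = 187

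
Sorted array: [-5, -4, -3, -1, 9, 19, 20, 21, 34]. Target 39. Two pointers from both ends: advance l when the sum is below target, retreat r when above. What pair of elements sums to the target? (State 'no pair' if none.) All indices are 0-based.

(19, 20)

l=0 r=8: -5+34=29 <39, l++
l=1 r=8: -4+34=30 <39, l++
l=2 r=8: -3+34=31 <39, l++
l=3 r=8: -1+34=33 <39, l++
l=4 r=8: 9+34=43 >39, r--
l=4 r=7: 9+21=30 <39, l++
l=5 r=7: 19+21=40 >39, r--
l=5 r=6: 19+20=39, found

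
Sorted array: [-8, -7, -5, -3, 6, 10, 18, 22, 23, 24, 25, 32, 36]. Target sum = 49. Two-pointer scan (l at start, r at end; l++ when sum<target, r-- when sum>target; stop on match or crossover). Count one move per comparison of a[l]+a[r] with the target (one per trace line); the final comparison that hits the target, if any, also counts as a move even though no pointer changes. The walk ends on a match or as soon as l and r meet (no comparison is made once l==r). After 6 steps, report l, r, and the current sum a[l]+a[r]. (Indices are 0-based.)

l=6, r=12, sum=54

l=0 r=12: -8+36=28 <49, l++
l=1 r=12: -7+36=29 <49, l++
l=2 r=12: -5+36=31 <49, l++
l=3 r=12: -3+36=33 <49, l++
l=4 r=12: 6+36=42 <49, l++
l=5 r=12: 10+36=46 <49, l++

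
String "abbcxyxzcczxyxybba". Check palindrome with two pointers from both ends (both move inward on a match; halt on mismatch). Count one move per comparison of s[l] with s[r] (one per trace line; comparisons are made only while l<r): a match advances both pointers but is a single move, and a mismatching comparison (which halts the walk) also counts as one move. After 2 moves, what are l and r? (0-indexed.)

l=2, r=15

l=0 r=17: 'a'=='a', l++,r--
l=1 r=16: 'b'=='b', l++,r--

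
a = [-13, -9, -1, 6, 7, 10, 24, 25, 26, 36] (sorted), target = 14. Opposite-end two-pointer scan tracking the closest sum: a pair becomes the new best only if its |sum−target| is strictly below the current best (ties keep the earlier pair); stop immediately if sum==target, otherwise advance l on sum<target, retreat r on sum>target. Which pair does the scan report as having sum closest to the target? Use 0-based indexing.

pair (-13, 26) with sum 13 (|Δ|=1)

l=0 r=9: -13+36=23 d=9 *, r--
l=0 r=8: -13+26=13 d=1 *, l++
l=1 r=8: -9+26=17 d=3, r--
l=1 r=7: -9+25=16 d=2, r--
l=1 r=6: -9+24=15 d=1, r--
l=1 r=5: -9+10=1 d=13, l++
l=2 r=5: -1+10=9 d=5, l++
l=3 r=5: 6+10=16 d=2, r--
l=3 r=4: 6+7=13 d=1, l++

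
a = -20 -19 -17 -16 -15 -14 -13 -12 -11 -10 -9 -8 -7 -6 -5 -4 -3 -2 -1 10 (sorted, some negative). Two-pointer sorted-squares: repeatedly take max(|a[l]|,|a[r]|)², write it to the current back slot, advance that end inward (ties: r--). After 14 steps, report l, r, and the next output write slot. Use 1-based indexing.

l=14, r=19, next write slot=6

[1,20] |-20|>|10| out[20]=400 → l++
[2,20] |-19|>|10| out[19]=361 → l++
[3,20] |-17|>|10| out[18]=289 → l++
[4,20] |-16|>|10| out[17]=256 → l++
[5,20] |-15|>|10| out[16]=225 → l++
[6,20] |-14|>|10| out[15]=196 → l++
[7,20] |-13|>|10| out[14]=169 → l++
[8,20] |-12|>|10| out[13]=144 → l++
[9,20] |-11|>|10| out[12]=121 → l++
[10,20] |-10|<=|10| out[11]=100 → r--
[10,19] |-10|>|-1| out[10]=100 → l++
[11,19] |-9|>|-1| out[9]=81 → l++
[12,19] |-8|>|-1| out[8]=64 → l++
[13,19] |-7|>|-1| out[7]=49 → l++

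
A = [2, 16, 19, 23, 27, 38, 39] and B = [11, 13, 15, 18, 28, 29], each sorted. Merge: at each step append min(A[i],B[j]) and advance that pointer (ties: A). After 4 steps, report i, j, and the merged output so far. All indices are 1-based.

i=2, j=4, merged so far=[2, 11, 13, 15]

i=1 j=1: A[i]=2<=B[j]=11 take 2, i++
i=2 j=1: A[i]=16>B[j]=11 take 11, j++
i=2 j=2: A[i]=16>B[j]=13 take 13, j++
i=2 j=3: A[i]=16>B[j]=15 take 15, j++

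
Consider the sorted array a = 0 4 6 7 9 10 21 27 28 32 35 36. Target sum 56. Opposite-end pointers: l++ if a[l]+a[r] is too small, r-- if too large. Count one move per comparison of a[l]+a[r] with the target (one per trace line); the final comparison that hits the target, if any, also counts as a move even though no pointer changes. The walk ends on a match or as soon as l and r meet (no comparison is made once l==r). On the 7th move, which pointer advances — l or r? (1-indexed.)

l=1 r=12: 0+36=36 <56, l++
l=2 r=12: 4+36=40 <56, l++
l=3 r=12: 6+36=42 <56, l++
l=4 r=12: 7+36=43 <56, l++
l=5 r=12: 9+36=45 <56, l++
l=6 r=12: 10+36=46 <56, l++
l=7 r=12: 21+36=57 >56, r--

r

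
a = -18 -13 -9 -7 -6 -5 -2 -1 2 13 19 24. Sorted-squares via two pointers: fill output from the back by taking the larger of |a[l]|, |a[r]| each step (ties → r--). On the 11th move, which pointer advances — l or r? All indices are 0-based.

l=0 r=11: |-18|<=|24| out[11]=576, r--
l=0 r=10: |-18|<=|19| out[10]=361, r--
l=0 r=9: |-18|>|13| out[9]=324, l++
l=1 r=9: |-13|<=|13| out[8]=169, r--
l=1 r=8: |-13|>|2| out[7]=169, l++
l=2 r=8: |-9|>|2| out[6]=81, l++
l=3 r=8: |-7|>|2| out[5]=49, l++
l=4 r=8: |-6|>|2| out[4]=36, l++
l=5 r=8: |-5|>|2| out[3]=25, l++
l=6 r=8: |-2|<=|2| out[2]=4, r--
l=6 r=7: |-2|>|-1| out[1]=4, l++

l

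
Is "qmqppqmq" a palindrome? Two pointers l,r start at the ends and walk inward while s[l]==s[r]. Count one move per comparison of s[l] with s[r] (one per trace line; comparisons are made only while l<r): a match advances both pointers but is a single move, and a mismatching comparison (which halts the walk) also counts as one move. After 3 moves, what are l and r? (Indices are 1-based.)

[1,8] 'q'=='q' → l++,r--
[2,7] 'm'=='m' → l++,r--
[3,6] 'q'=='q' → l++,r--

l=4, r=5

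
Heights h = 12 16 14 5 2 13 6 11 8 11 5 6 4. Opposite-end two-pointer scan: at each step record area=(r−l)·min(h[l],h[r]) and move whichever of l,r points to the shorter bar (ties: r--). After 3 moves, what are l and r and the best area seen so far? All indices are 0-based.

l=0, r=9, best area=66

[0,12] min(12,4)*12=48 best=48 * → r--
[0,11] min(12,6)*11=66 best=66 * → r--
[0,10] min(12,5)*10=50 best=66 → r--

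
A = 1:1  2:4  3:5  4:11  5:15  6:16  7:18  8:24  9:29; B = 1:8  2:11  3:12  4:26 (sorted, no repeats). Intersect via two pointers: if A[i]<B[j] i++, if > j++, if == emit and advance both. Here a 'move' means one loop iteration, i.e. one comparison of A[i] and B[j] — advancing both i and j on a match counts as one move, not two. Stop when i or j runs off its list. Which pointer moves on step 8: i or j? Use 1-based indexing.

i

[i=1,j=1] 1<8 → i++
[i=2,j=1] 4<8 → i++
[i=3,j=1] 5<8 → i++
[i=4,j=1] 11>8 → j++
[i=4,j=2] 11==11 emit → i++,j++
[i=5,j=3] 15>12 → j++
[i=5,j=4] 15<26 → i++
[i=6,j=4] 16<26 → i++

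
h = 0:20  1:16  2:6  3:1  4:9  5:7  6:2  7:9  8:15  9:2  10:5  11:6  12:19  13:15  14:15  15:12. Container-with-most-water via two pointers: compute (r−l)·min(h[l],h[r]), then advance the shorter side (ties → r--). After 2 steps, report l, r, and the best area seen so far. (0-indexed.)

l=0, r=13, best area=210

[0,15] min(20,12)*15=180 best=180 * → r--
[0,14] min(20,15)*14=210 best=210 * → r--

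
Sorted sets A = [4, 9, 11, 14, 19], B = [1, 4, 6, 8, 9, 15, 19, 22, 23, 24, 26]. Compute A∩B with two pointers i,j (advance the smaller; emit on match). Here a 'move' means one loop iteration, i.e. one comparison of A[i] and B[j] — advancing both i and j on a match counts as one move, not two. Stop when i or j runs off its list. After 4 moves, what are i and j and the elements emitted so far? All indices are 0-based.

i=0 j=0: 4>1, j++
i=0 j=1: 4==4 emit, i++,j++
i=1 j=2: 9>6, j++
i=1 j=3: 9>8, j++

i=1, j=4, emitted=[4]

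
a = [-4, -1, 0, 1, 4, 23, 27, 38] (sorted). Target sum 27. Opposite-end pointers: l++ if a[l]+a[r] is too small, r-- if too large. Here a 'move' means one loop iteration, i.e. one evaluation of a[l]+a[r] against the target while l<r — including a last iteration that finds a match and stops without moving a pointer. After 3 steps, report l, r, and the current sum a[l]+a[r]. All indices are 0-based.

[0,7] -4+38=34 >27 → r--
[0,6] -4+27=23 <27 → l++
[1,6] -1+27=26 <27 → l++

l=2, r=6, sum=27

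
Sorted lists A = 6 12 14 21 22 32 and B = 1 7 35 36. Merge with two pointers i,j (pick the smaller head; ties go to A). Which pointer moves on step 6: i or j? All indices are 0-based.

i=0 j=0: A[i]=6>B[j]=1 take 1, j++
i=0 j=1: A[i]=6<=B[j]=7 take 6, i++
i=1 j=1: A[i]=12>B[j]=7 take 7, j++
i=1 j=2: A[i]=12<=B[j]=35 take 12, i++
i=2 j=2: A[i]=14<=B[j]=35 take 14, i++
i=3 j=2: A[i]=21<=B[j]=35 take 21, i++

i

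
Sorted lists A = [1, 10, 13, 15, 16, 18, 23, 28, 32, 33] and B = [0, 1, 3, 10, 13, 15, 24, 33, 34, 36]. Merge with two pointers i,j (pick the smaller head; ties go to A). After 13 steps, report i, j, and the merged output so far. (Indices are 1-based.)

[i=1,j=1] A[i]=1>B[j]=0 take 0 → j++
[i=1,j=2] A[i]=1<=B[j]=1 take 1 → i++
[i=2,j=2] A[i]=10>B[j]=1 take 1 → j++
[i=2,j=3] A[i]=10>B[j]=3 take 3 → j++
[i=2,j=4] A[i]=10<=B[j]=10 take 10 → i++
[i=3,j=4] A[i]=13>B[j]=10 take 10 → j++
[i=3,j=5] A[i]=13<=B[j]=13 take 13 → i++
[i=4,j=5] A[i]=15>B[j]=13 take 13 → j++
[i=4,j=6] A[i]=15<=B[j]=15 take 15 → i++
[i=5,j=6] A[i]=16>B[j]=15 take 15 → j++
[i=5,j=7] A[i]=16<=B[j]=24 take 16 → i++
[i=6,j=7] A[i]=18<=B[j]=24 take 18 → i++
[i=7,j=7] A[i]=23<=B[j]=24 take 23 → i++

i=8, j=7, merged so far=[0, 1, 1, 3, 10, 10, 13, 13, 15, 15, 16, 18, 23]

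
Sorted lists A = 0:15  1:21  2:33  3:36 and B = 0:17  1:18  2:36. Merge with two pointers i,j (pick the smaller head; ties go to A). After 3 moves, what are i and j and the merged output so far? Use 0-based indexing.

i=1, j=2, merged so far=[15, 17, 18]

i=0 j=0: A[i]=15<=B[j]=17 take 15, i++
i=1 j=0: A[i]=21>B[j]=17 take 17, j++
i=1 j=1: A[i]=21>B[j]=18 take 18, j++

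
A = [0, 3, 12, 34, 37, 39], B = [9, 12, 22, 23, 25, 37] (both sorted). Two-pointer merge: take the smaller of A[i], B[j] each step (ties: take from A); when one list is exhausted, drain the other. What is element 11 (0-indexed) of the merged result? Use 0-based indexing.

merged[11] = 39

[i=0,j=0] A[i]=0<=B[j]=9 take 0 → i++
[i=1,j=0] A[i]=3<=B[j]=9 take 3 → i++
[i=2,j=0] A[i]=12>B[j]=9 take 9 → j++
[i=2,j=1] A[i]=12<=B[j]=12 take 12 → i++
[i=3,j=1] A[i]=34>B[j]=12 take 12 → j++
[i=3,j=2] A[i]=34>B[j]=22 take 22 → j++
[i=3,j=3] A[i]=34>B[j]=23 take 23 → j++
[i=3,j=4] A[i]=34>B[j]=25 take 25 → j++
[i=3,j=5] A[i]=34<=B[j]=37 take 34 → i++
[i=4,j=5] A[i]=37<=B[j]=37 take 37 → i++
[i=5,j=5] A[i]=39>B[j]=37 take 37 → j++
[i=5,j=6] B done, take A[i]=39 → i++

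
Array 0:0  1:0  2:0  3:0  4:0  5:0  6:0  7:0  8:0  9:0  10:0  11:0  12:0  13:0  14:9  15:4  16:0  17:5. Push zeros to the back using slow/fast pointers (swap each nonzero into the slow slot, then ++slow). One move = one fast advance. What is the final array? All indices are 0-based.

[9, 4, 5, 0, 0, 0, 0, 0, 0, 0, 0, 0, 0, 0, 0, 0, 0, 0]

(s=0,f=0) a[fast]=0 → fast++
(s=0,f=1) a[fast]=0 → fast++
(s=0,f=2) a[fast]=0 → fast++
(s=0,f=3) a[fast]=0 → fast++
(s=0,f=4) a[fast]=0 → fast++
(s=0,f=5) a[fast]=0 → fast++
(s=0,f=6) a[fast]=0 → fast++
(s=0,f=7) a[fast]=0 → fast++
(s=0,f=8) a[fast]=0 → fast++
(s=0,f=9) a[fast]=0 → fast++
(s=0,f=10) a[fast]=0 → fast++
(s=0,f=11) a[fast]=0 → fast++
(s=0,f=12) a[fast]=0 → fast++
(s=0,f=13) a[fast]=0 → fast++
(s=0,f=14) a[fast]=9≠0 swap→a[0]=9 → slow++,fast++
(s=1,f=15) a[fast]=4≠0 swap→a[1]=4 → slow++,fast++
(s=2,f=16) a[fast]=0 → fast++
(s=2,f=17) a[fast]=5≠0 swap→a[2]=5 → slow++,fast++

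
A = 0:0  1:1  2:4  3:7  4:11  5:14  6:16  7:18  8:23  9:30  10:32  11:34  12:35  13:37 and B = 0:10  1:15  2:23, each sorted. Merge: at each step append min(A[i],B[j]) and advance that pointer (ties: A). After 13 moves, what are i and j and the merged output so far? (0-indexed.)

i=10, j=3, merged so far=[0, 1, 4, 7, 10, 11, 14, 15, 16, 18, 23, 23, 30]

[i=0,j=0] A[i]=0<=B[j]=10 take 0 → i++
[i=1,j=0] A[i]=1<=B[j]=10 take 1 → i++
[i=2,j=0] A[i]=4<=B[j]=10 take 4 → i++
[i=3,j=0] A[i]=7<=B[j]=10 take 7 → i++
[i=4,j=0] A[i]=11>B[j]=10 take 10 → j++
[i=4,j=1] A[i]=11<=B[j]=15 take 11 → i++
[i=5,j=1] A[i]=14<=B[j]=15 take 14 → i++
[i=6,j=1] A[i]=16>B[j]=15 take 15 → j++
[i=6,j=2] A[i]=16<=B[j]=23 take 16 → i++
[i=7,j=2] A[i]=18<=B[j]=23 take 18 → i++
[i=8,j=2] A[i]=23<=B[j]=23 take 23 → i++
[i=9,j=2] A[i]=30>B[j]=23 take 23 → j++
[i=9,j=3] B done, take A[i]=30 → i++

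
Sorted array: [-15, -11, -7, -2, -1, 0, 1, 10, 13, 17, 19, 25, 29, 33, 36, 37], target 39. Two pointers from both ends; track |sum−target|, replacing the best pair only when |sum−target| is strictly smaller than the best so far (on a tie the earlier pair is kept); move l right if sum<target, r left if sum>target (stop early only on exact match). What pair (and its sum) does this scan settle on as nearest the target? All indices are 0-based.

[0,15] -15+37=22 d=17 * → l++
[1,15] -11+37=26 d=13 * → l++
[2,15] -7+37=30 d=9 * → l++
[3,15] -2+37=35 d=4 * → l++
[4,15] -1+37=36 d=3 * → l++
[5,15] 0+37=37 d=2 * → l++
[6,15] 1+37=38 d=1 * → l++
[7,15] 10+37=47 d=8 → r--
[7,14] 10+36=46 d=7 → r--
[7,13] 10+33=43 d=4 → r--
[7,12] 10+29=39 d=0 * → stop

pair (10, 29) with sum 39 (|Δ|=0)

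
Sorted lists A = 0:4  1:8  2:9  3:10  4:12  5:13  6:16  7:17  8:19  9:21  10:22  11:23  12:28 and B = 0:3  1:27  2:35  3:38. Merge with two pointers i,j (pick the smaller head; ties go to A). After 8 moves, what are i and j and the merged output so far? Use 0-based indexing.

i=0 j=0: A[i]=4>B[j]=3 take 3, j++
i=0 j=1: A[i]=4<=B[j]=27 take 4, i++
i=1 j=1: A[i]=8<=B[j]=27 take 8, i++
i=2 j=1: A[i]=9<=B[j]=27 take 9, i++
i=3 j=1: A[i]=10<=B[j]=27 take 10, i++
i=4 j=1: A[i]=12<=B[j]=27 take 12, i++
i=5 j=1: A[i]=13<=B[j]=27 take 13, i++
i=6 j=1: A[i]=16<=B[j]=27 take 16, i++

i=7, j=1, merged so far=[3, 4, 8, 9, 10, 12, 13, 16]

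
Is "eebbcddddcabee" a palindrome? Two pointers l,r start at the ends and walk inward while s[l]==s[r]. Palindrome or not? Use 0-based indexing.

not a palindrome (mismatch at 3,10)

[0,13] 'e'=='e' → l++,r--
[1,12] 'e'=='e' → l++,r--
[2,11] 'b'=='b' → l++,r--
[3,10] 'b'!='a' → stop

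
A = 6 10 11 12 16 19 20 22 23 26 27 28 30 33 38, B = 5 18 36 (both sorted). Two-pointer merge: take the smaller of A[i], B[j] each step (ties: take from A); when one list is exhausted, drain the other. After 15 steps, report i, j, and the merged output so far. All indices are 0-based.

i=0 j=0: A[i]=6>B[j]=5 take 5, j++
i=0 j=1: A[i]=6<=B[j]=18 take 6, i++
i=1 j=1: A[i]=10<=B[j]=18 take 10, i++
i=2 j=1: A[i]=11<=B[j]=18 take 11, i++
i=3 j=1: A[i]=12<=B[j]=18 take 12, i++
i=4 j=1: A[i]=16<=B[j]=18 take 16, i++
i=5 j=1: A[i]=19>B[j]=18 take 18, j++
i=5 j=2: A[i]=19<=B[j]=36 take 19, i++
i=6 j=2: A[i]=20<=B[j]=36 take 20, i++
i=7 j=2: A[i]=22<=B[j]=36 take 22, i++
i=8 j=2: A[i]=23<=B[j]=36 take 23, i++
i=9 j=2: A[i]=26<=B[j]=36 take 26, i++
i=10 j=2: A[i]=27<=B[j]=36 take 27, i++
i=11 j=2: A[i]=28<=B[j]=36 take 28, i++
i=12 j=2: A[i]=30<=B[j]=36 take 30, i++

i=13, j=2, merged so far=[5, 6, 10, 11, 12, 16, 18, 19, 20, 22, 23, 26, 27, 28, 30]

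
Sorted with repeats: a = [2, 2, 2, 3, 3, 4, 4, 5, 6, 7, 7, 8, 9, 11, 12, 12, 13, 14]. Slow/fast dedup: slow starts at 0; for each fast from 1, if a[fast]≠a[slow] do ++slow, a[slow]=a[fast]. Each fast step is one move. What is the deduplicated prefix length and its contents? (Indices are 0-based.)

length 12; prefix = [2, 3, 4, 5, 6, 7, 8, 9, 11, 12, 13, 14]

slow=0 fast=1: a[fast]=2=a[slow] dup, fast++
slow=0 fast=2: a[fast]=2=a[slow] dup, fast++
slow=0 fast=3: a[fast]=3≠a[slow]=2 write a[1]=3, slow++,fast++
slow=1 fast=4: a[fast]=3=a[slow] dup, fast++
slow=1 fast=5: a[fast]=4≠a[slow]=3 write a[2]=4, slow++,fast++
slow=2 fast=6: a[fast]=4=a[slow] dup, fast++
slow=2 fast=7: a[fast]=5≠a[slow]=4 write a[3]=5, slow++,fast++
slow=3 fast=8: a[fast]=6≠a[slow]=5 write a[4]=6, slow++,fast++
slow=4 fast=9: a[fast]=7≠a[slow]=6 write a[5]=7, slow++,fast++
slow=5 fast=10: a[fast]=7=a[slow] dup, fast++
slow=5 fast=11: a[fast]=8≠a[slow]=7 write a[6]=8, slow++,fast++
slow=6 fast=12: a[fast]=9≠a[slow]=8 write a[7]=9, slow++,fast++
slow=7 fast=13: a[fast]=11≠a[slow]=9 write a[8]=11, slow++,fast++
slow=8 fast=14: a[fast]=12≠a[slow]=11 write a[9]=12, slow++,fast++
slow=9 fast=15: a[fast]=12=a[slow] dup, fast++
slow=9 fast=16: a[fast]=13≠a[slow]=12 write a[10]=13, slow++,fast++
slow=10 fast=17: a[fast]=14≠a[slow]=13 write a[11]=14, slow++,fast++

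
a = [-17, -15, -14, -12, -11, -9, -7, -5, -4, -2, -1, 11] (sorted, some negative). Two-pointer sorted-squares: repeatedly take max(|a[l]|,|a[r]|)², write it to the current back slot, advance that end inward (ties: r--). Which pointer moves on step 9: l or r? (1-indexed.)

[1,12] |-17|>|11| out[12]=289 → l++
[2,12] |-15|>|11| out[11]=225 → l++
[3,12] |-14|>|11| out[10]=196 → l++
[4,12] |-12|>|11| out[9]=144 → l++
[5,12] |-11|<=|11| out[8]=121 → r--
[5,11] |-11|>|-1| out[7]=121 → l++
[6,11] |-9|>|-1| out[6]=81 → l++
[7,11] |-7|>|-1| out[5]=49 → l++
[8,11] |-5|>|-1| out[4]=25 → l++

l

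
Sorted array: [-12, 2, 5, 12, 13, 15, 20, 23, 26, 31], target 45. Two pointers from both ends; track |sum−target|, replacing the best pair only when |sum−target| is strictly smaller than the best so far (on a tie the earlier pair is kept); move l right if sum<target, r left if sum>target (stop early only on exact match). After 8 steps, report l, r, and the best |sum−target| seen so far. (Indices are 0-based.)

l=6, r=7, best |Δ|=1

[0,9] -12+31=19 d=26 * → l++
[1,9] 2+31=33 d=12 * → l++
[2,9] 5+31=36 d=9 * → l++
[3,9] 12+31=43 d=2 * → l++
[4,9] 13+31=44 d=1 * → l++
[5,9] 15+31=46 d=1 → r--
[5,8] 15+26=41 d=4 → l++
[6,8] 20+26=46 d=1 → r--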